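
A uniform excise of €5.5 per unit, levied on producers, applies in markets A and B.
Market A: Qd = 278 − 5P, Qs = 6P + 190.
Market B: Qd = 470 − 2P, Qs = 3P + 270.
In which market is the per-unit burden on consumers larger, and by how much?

Market A: pre-tax P* = €8, Q* = 238; post-tax Q = 223; per-unit burden on consumers = €3.
Market B: pre-tax P* = €40, Q* = 390; post-tax Q = 383.4; per-unit burden on consumers = €3.3.
Difference: €3 vs €3.3 → market B is larger by €0.3.

Market B, by €0.3.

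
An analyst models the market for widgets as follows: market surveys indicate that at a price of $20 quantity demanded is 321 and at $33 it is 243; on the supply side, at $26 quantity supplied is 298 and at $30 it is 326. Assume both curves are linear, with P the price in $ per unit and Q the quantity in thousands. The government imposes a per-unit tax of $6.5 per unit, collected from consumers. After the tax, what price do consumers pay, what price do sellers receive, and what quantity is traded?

Demand slope: (243 − 321)/(33 − 20) = -6, so Qd = 441 − 6P.
Supply slope: (326 − 298)/(30 − 26) = 7, so Qs = 7P + 116.
Without the tax, 441 − 6P = 7P + 116 gives 13P = 325, so P* = $25 and Q* = 291.
With the tax collected from consumers, demand (in seller-price terms) shifts: Qd = 441 − 6(P + 6.5).
Solving gives Q = 270 with consumers paying $28.5 and sellers receiving $22 (the $6.5 wedge).

Consumers pay $28.5; sellers receive $22; quantity = 270.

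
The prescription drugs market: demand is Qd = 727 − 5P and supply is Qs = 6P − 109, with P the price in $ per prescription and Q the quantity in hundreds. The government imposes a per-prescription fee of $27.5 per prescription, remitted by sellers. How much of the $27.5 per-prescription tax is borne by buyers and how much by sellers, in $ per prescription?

Before the tax: set 727 − 5P = 6P − 109 → P* = $76, Q* = 347.
With the tax collected from sellers, supply shifts: Qs = 6(P − 27.5) − 109.
New equilibrium: buyers pay $91, sellers receive $63.5, Q = 272. (Wedge: Pb − Ps = 27.5.)
Burden on buyers: $15; on sellers: $12.5. (They sum to $27.5.)
The less price-elastic side of the market bears the larger share of a per-unit tax.

Buyers bear $15 per prescription; sellers bear $12.5 per prescription.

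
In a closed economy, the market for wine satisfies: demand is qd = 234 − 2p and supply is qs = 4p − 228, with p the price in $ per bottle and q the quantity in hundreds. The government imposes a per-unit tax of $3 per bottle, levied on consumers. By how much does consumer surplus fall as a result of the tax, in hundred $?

Without the tax, 234 − 2p = 4p − 228 gives 6p = 462, so p* = $77 and q* = 80.
With the tax collected from consumers, demand (in seller-price terms) shifts: qd = 234 − 2(p + 3).
Solving gives q = 76 with consumers paying $79 and suppliers receiving $76 (the $3 wedge).
ΔCS is the trapezoid between Q = 76 and Q = 80 of height $2: ½ · (80 + 76) · 2 = $156.

Consumer surplus falls by $156 hundred.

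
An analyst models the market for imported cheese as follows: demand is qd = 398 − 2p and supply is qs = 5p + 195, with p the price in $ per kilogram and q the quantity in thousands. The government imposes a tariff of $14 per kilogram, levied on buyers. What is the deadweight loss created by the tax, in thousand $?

Before the tax: set 398 − 2p = 5p + 195 → p* = $29, q* = 340.
With the tax collected from buyers, demand (in seller-price terms) shifts: qd = 398 − 2(p + 14).
New equilibrium: buyers pay $39, producers receive $25, q = 320. (Wedge: pb − ps = 14.)
Quantity falls by |ΔQ| = |340 − 320| = 20.
DWL = ½ · t · |ΔQ| = ½ · 14 · 20 = $140.

Deadweight loss = $140 thousand.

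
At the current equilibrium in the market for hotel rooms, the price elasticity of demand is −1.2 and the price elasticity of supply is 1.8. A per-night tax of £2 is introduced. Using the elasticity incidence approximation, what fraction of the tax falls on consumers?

Incidence ratio: consumers' share ≈ εs / (εs + |εd|) = 1.8 / (1.8 + 1.2) = 0.6.
Supply is the more elastic side, so consumers bear the larger share.

Consumers' share ≈ 0.6.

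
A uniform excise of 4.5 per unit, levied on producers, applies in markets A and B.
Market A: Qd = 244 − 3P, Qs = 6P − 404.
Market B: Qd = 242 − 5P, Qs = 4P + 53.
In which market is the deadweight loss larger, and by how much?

Market A: pre-tax P* = 72, Q* = 28; post-tax Q = 19; deadweight loss = 20.25.
Market B: pre-tax P* = 21, Q* = 137; post-tax Q = 127; deadweight loss = 22.5.
Difference: 20.25 vs 22.5 → market B is larger by 2.25.

Market B, by 2.25.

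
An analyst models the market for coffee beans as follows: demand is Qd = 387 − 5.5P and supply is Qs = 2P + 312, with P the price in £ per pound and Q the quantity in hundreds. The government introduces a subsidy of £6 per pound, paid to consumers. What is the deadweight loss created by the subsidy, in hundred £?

Without the subsidy, 387 − 5.5P = 2P + 312 gives 7.5P = 75, so P* = £10 and Q* = 332.
With a per-unit subsidy paid to consumers, each effectively pays P − 6, so demand becomes Qd = 387 − 5.5(P − 6).
Solving gives Q = 340.8 with consumers paying £8.4 and sellers receiving £14.4 (the £6 wedge).
Quantity rises by |ΔQ| = |332 − 340.8| = 8.8.
DWL = ½ · t · |ΔQ| = ½ · 6 · 8.8 = £26.4.

Deadweight loss = £26.4 hundred.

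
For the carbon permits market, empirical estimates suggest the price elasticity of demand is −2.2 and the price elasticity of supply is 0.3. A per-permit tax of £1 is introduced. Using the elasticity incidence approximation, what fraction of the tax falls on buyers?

Buyers' share ≈ 0.12.

Incidence ratio: buyers' share ≈ εs / (εs + |εd|) = 0.3 / (0.3 + 2.2) = 0.12.
Supply is the less elastic side, so buyers bear the smaller share.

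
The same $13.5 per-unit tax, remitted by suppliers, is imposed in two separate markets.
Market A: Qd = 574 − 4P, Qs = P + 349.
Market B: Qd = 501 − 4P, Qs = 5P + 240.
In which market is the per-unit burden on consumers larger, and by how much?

Market B, by $4.8.

Market A: pre-tax P* = $45, Q* = 394; post-tax Q = 383.2; per-unit burden on consumers = $2.7.
Market B: pre-tax P* = $29, Q* = 385; post-tax Q = 355; per-unit burden on consumers = $7.5.
Difference: $2.7 vs $7.5 → market B is larger by $4.8.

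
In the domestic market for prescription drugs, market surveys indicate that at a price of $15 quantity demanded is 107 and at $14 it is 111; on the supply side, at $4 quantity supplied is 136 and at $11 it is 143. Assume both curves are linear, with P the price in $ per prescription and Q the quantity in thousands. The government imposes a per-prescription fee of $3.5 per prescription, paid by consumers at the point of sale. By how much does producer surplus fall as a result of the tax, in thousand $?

Demand slope: (111 − 107)/(14 − 15) = -4, so Qd = 167 − 4P.
Supply slope: (143 − 136)/(11 − 4) = 1, so Qs = P + 132.
Without the tax, 167 − 4P = P + 132 gives 5P = 35, so P* = $7 and Q* = 139.
With the tax collected from consumers, demand (in seller-price terms) shifts: Qd = 167 − 4(P + 3.5).
Solving gives Q = 136.2 with consumers paying $7.7 and sellers receiving $4.2 (the $3.5 wedge).
ΔPS is the trapezoid between Q = 136.2 and Q = 139 of height $2.8: ½ · (139 + 136.2) · 2.8 = $385.28.

Producer surplus falls by $385.28 thousand.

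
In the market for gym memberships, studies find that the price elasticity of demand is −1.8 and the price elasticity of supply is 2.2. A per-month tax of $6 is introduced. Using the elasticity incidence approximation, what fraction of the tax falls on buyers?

Incidence ratio: buyers' share ≈ εs / (εs + |εd|) = 2.2 / (2.2 + 1.8) = 0.55.
Supply is the more elastic side, so buyers bear the larger share.

Buyers' share ≈ 0.55.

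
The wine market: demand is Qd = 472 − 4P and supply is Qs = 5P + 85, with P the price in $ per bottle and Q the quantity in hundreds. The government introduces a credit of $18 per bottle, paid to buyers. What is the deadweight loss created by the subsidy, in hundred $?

Deadweight loss = $360 hundred.

Before the subsidy: set 472 − 4P = 5P + 85 → P* = $43, Q* = 300.
With a per-unit subsidy paid to buyers, each effectively pays P − 18, so demand becomes Qd = 472 − 4(P − 18).
Solving gives Q = 340 with buyers paying $33 and suppliers receiving $51 (the $18 wedge).
Quantity rises by |ΔQ| = |300 − 340| = 40.
DWL = ½ · t · |ΔQ| = ½ · 18 · 40 = $360.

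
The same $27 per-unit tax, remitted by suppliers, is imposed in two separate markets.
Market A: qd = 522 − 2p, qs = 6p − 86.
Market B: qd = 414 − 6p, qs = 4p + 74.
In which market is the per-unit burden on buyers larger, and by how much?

Market A: pre-tax p* = $76, q* = 370; post-tax q = 329.5; per-unit burden on buyers = $20.25.
Market B: pre-tax p* = $34, q* = 210; post-tax q = 145.2; per-unit burden on buyers = $10.8.
Difference: $20.25 vs $10.8 → market A is larger by $9.45.

Market A, by $9.45.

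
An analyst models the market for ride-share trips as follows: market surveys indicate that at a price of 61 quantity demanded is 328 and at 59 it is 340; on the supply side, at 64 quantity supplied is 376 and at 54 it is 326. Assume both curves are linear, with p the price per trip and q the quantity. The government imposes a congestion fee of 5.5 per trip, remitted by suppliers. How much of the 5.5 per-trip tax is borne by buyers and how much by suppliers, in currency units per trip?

Buyers bear 2.5 per trip; suppliers bear 3 per trip.

Demand slope: (340 − 328)/(59 − 61) = -6, so qd = 694 − 6p.
Supply slope: (326 − 376)/(54 − 64) = 5, so qs = 5p + 56.
Before the tax: set 694 − 6p = 5p + 56 → p* = 58, q* = 346.
With the tax collected from suppliers, supply shifts: qs = 5(p − 5.5) + 56.
New equilibrium: buyers pay 60.5, suppliers receive 55, q = 331. (Wedge: pb − ps = 5.5.)
Burden on buyers: 2.5; on suppliers: 3. (They sum to 5.5.)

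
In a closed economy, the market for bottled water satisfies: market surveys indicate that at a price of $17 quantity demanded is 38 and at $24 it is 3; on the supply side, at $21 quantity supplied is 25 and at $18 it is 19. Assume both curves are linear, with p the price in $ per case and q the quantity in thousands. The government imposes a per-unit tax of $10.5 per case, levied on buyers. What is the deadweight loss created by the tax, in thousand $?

Deadweight loss = $78.75 thousand.

Demand slope: (3 − 38)/(24 − 17) = -5, so qd = 123 − 5p.
Supply slope: (19 − 25)/(18 − 21) = 2, so qs = 2p − 17.
Without the tax, 123 − 5p = 2p − 17 gives 7p = 140, so p* = $20 and q* = 23.
With the tax collected from buyers, demand (in seller-price terms) shifts: qd = 123 − 5(p + 10.5).
New equilibrium: buyers pay $23, suppliers receive $12.5, q = 8. (Wedge: pb − ps = 10.5.)
Quantity falls by |ΔQ| = |23 − 8| = 15.
DWL = ½ · t · |ΔQ| = ½ · 10.5 · 15 = $78.75.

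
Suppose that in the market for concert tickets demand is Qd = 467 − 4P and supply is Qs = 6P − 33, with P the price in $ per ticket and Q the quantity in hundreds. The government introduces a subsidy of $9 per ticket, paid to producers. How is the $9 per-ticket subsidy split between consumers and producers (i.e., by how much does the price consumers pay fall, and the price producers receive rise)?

Consumers gain $5.4 per ticket; producers gain $3.6 per ticket.

Without the subsidy, 467 − 4P = 6P − 33 gives 10P = 500, so P* = $50 and Q* = 267.
With a per-unit subsidy paid to producers, each receives P + 9 per unit sold, so supply becomes Qs = 6(P + 9) − 33.
New equilibrium: consumers pay $44.6, producers receive $53.6, Q = 288.6. (Wedge: Pb − Ps = −9.)
Gain to consumers: $5.4; to producers: $3.6. (They sum to $9.)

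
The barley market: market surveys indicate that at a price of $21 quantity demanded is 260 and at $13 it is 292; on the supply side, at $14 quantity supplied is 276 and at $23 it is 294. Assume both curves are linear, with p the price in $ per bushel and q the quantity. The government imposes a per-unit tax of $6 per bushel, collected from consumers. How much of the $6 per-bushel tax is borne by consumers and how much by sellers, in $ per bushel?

Demand slope: (292 − 260)/(13 − 21) = -4, so qd = 344 − 4p.
Supply slope: (294 − 276)/(23 − 14) = 2, so qs = 2p + 248.
Before the tax: set 344 − 4p = 2p + 248 → p* = $16, q* = 280.
With the tax collected from consumers, demand (in seller-price terms) shifts: qd = 344 − 4(p + 6).
Solving gives q = 272 with consumers paying $18 and sellers receiving $12 (the $6 wedge).
Burden on consumers: $2; on sellers: $4. (They sum to $6.)
The less price-elastic side of the market bears the larger share of a per-unit tax.

Consumers bear $2 per bushel; sellers bear $4 per bushel.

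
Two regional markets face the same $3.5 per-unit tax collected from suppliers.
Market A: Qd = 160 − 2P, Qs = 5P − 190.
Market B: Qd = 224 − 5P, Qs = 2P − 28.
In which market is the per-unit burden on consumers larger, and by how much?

Market A: pre-tax P* = $50, Q* = 60; post-tax Q = 55; per-unit burden on consumers = $2.5.
Market B: pre-tax P* = $36, Q* = 44; post-tax Q = 39; per-unit burden on consumers = $1.
Difference: $2.5 vs $1 → market A is larger by $1.5.

Market A, by $1.5.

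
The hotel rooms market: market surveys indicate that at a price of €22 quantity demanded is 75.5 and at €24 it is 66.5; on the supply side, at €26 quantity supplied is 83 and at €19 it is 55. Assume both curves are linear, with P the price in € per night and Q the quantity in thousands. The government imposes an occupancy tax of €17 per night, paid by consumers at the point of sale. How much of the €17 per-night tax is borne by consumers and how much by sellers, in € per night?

Demand slope: (66.5 − 75.5)/(24 − 22) = -4.5, so Qd = 174.5 − 4.5P.
Supply slope: (55 − 83)/(19 − 26) = 4, so Qs = 4P − 21.
Before the tax: set 174.5 − 4.5P = 4P − 21 → P* = €23, Q* = 71.
With the tax collected from consumers, demand (in seller-price terms) shifts: Qd = 174.5 − 4.5(P + 17).
Solving gives Q = 35 with consumers paying €31 and sellers receiving €14 (the €17 wedge).
Burden on consumers: €8; on sellers: €9. (They sum to €17.)

Consumers bear €8 per night; sellers bear €9 per night.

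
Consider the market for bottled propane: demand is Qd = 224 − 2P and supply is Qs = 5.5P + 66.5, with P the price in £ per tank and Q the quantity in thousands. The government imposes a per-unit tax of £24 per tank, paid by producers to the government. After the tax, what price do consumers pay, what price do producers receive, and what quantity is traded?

Without the tax, 224 − 2P = 5.5P + 66.5 gives 7.5P = 157.5, so P* = £21 and Q* = 182.
With the tax collected from producers, supply shifts: Qs = 5.5(P − 24) + 66.5.
New equilibrium: consumers pay £38.6, producers receive £14.6, Q = 146.8. (Wedge: Pb − Ps = 24.)

Consumers pay £38.6; producers receive £14.6; quantity = 146.8.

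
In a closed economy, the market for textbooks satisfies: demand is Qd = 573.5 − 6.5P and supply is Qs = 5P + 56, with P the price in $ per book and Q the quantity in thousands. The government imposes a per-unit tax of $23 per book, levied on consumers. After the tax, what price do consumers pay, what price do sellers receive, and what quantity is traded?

Before the tax: set 573.5 − 6.5P = 5P + 56 → P* = $45, Q* = 281.
With the tax collected from consumers, demand (in seller-price terms) shifts: Qd = 573.5 − 6.5(P + 23).
Solving gives Q = 216 with consumers paying $55 and sellers receiving $32 (the $23 wedge).

Consumers pay $55; sellers receive $32; quantity = 216.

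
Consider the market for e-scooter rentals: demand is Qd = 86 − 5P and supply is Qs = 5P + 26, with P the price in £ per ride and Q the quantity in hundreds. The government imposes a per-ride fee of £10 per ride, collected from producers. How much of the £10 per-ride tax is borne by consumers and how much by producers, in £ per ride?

Without the tax, 86 − 5P = 5P + 26 gives 10P = 60, so P* = £6 and Q* = 56.
With the tax collected from producers, supply shifts: Qs = 5(P − 10) + 26.
Solving gives Q = 31 with consumers paying £11 and producers receiving £1 (the £10 wedge).
Burden on consumers: £5; on producers: £5. (They sum to £10.)
The less price-elastic side of the market bears the larger share of a per-unit tax.

Consumers bear £5 per ride; producers bear £5 per ride.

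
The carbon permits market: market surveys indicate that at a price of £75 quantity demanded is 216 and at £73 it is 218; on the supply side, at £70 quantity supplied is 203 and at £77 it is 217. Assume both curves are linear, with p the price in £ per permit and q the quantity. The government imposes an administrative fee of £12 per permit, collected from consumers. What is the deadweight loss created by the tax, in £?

Deadweight loss = £48.

Demand slope: (218 − 216)/(73 − 75) = -1, so qd = 291 − p.
Supply slope: (217 − 203)/(77 − 70) = 2, so qs = 2p + 63.
Without the tax, 291 − p = 2p + 63 gives 3p = 228, so p* = £76 and q* = 215.
With the tax collected from consumers, demand (in seller-price terms) shifts: qd = 291 − (p + 12).
Solving gives q = 207 with consumers paying £84 and producers receiving £72 (the £12 wedge).
Quantity falls by |ΔQ| = |215 − 207| = 8.
DWL = ½ · t · |ΔQ| = ½ · 12 · 8 = £48.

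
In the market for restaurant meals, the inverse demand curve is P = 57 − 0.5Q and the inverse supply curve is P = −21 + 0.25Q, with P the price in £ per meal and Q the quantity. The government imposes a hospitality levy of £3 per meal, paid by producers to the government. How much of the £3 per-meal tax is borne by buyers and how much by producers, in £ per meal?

Buyers bear £2 per meal; producers bear £1 per meal.

Inverting to Q(P) form: Qd = 114 − 2P; Qs = 4P + 84.
Before the tax: set 114 − 2P = 4P + 84 → P* = £5, Q* = 104.
With the tax collected from producers, supply shifts: Qs = 4(P − 3) + 84.
New equilibrium: buyers pay £7, producers receive £4, Q = 100. (Wedge: Pb − Ps = 3.)
Burden on buyers: £2; on producers: £1. (They sum to £3.)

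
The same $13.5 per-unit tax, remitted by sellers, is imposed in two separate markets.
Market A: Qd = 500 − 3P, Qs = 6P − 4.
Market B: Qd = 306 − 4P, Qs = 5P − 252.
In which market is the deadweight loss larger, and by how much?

Market B, by $20.25.

Market A: pre-tax P* = $56, Q* = 332; post-tax Q = 305; deadweight loss = $182.25.
Market B: pre-tax P* = $62, Q* = 58; post-tax Q = 28; deadweight loss = $202.5.
Difference: $182.25 vs $202.5 → market B is larger by $20.25.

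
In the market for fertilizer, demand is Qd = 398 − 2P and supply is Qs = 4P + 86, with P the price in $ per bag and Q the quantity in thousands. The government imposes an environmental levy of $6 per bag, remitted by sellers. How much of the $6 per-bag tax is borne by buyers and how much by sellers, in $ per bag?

Without the tax, 398 − 2P = 4P + 86 gives 6P = 312, so P* = $52 and Q* = 294.
With the tax collected from sellers, supply shifts: Qs = 4(P − 6) + 86.
Solving gives Q = 286 with buyers paying $56 and sellers receiving $50 (the $6 wedge).
Burden on buyers: $4; on sellers: $2. (They sum to $6.)

Buyers bear $4 per bag; sellers bear $2 per bag.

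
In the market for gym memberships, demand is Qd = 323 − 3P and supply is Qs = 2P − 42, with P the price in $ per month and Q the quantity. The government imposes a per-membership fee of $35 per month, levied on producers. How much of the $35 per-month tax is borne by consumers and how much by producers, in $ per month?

Consumers bear $14 per month; producers bear $21 per month.

Without the tax, 323 − 3P = 2P − 42 gives 5P = 365, so P* = $73 and Q* = 104.
With the tax collected from producers, supply shifts: Qs = 2(P − 35) − 42.
New equilibrium: consumers pay $87, producers receive $52, Q = 62. (Wedge: Pb − Ps = 35.)
Burden on consumers: $14; on producers: $21. (They sum to $35.)
The less price-elastic side of the market bears the larger share of a per-unit tax.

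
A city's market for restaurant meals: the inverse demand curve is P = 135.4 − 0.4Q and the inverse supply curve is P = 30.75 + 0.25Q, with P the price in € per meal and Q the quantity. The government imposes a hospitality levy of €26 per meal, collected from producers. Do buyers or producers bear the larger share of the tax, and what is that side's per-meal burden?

Buyers bear the larger share: €16 per meal.

Inverting to Q(P) form: Qd = 338.5 − 2.5P; Qs = 4P − 123.
Without the tax, 338.5 − 2.5P = 4P − 123 gives 6.5P = 461.5, so P* = €71 and Q* = 161.
With the tax collected from producers, supply shifts: Qs = 4(P − 26) − 123.
Solving gives Q = 121 with buyers paying €87 and producers receiving €61 (the €26 wedge).
Per-meal burden: buyers €16, producers €10.
Buyers take the larger share because demand is less price-elastic here (demand slope 2.5 vs supply slope 4).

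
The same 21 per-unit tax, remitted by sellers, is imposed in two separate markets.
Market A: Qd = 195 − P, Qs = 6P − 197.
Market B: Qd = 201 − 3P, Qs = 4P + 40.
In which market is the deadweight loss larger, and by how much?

Market A: pre-tax P* = 56, Q* = 139; post-tax Q = 121; deadweight loss = 189.
Market B: pre-tax P* = 23, Q* = 132; post-tax Q = 96; deadweight loss = 378.
Difference: 189 vs 378 → market B is larger by 189.

Market B, by 189.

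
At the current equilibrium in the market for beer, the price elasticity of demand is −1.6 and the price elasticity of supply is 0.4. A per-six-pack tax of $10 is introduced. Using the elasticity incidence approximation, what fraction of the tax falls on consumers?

Consumers' share ≈ 0.2.

Incidence ratio: consumers' share ≈ εs / (εs + |εd|) = 0.4 / (0.4 + 1.6) = 0.2.
Supply is the less elastic side, so consumers bear the smaller share.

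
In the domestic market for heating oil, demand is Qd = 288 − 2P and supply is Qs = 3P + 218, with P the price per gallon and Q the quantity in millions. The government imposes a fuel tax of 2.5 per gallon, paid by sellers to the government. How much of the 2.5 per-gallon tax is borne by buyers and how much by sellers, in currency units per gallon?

Without the tax, 288 − 2P = 3P + 218 gives 5P = 70, so P* = 14 and Q* = 260.
With the tax collected from sellers, supply shifts: Qs = 3(P − 2.5) + 218.
Solving gives Q = 257 with buyers paying 15.5 and sellers receiving 13 (the 2.5 wedge).
Burden on buyers: 1.5; on sellers: 1. (They sum to 2.5.)

Buyers bear 1.5 per gallon; sellers bear 1 per gallon.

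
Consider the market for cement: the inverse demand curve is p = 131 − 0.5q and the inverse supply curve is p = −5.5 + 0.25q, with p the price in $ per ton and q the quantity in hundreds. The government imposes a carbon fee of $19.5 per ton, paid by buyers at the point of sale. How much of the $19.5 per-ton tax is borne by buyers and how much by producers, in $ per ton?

Buyers bear $13 per ton; producers bear $6.5 per ton.

Inverting to q(p) form: qd = 262 − 2p; qs = 4p + 22.
Without the tax, 262 − 2p = 4p + 22 gives 6p = 240, so p* = $40 and q* = 182.
With the tax collected from buyers, demand (in seller-price terms) shifts: qd = 262 − 2(p + 19.5).
Solving gives q = 156 with buyers paying $53 and producers receiving $33.5 (the $19.5 wedge).
Burden on buyers: $13; on producers: $6.5. (They sum to $19.5.)
The less price-elastic side of the market bears the larger share of a per-unit tax.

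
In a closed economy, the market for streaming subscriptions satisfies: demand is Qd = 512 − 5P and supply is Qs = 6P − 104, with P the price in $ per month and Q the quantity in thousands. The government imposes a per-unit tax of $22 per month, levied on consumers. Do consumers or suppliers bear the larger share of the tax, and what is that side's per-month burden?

Before the tax: set 512 − 5P = 6P − 104 → P* = $56, Q* = 232.
With the tax collected from consumers, demand (in seller-price terms) shifts: Qd = 512 − 5(P + 22).
Solving gives Q = 172 with consumers paying $68 and suppliers receiving $46 (the $22 wedge).
Per-month burden: consumers $12, suppliers $10.
Consumers take the larger share because demand is less price-elastic here (demand slope 5 vs supply slope 6).
The less price-elastic side of the market bears the larger share of a per-unit tax.

Consumers bear the larger share: $12 per month.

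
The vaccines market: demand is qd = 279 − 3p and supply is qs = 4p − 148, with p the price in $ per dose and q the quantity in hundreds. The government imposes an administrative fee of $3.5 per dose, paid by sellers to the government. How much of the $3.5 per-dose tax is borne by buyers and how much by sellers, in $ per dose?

Without the tax, 279 − 3p = 4p − 148 gives 7p = 427, so p* = $61 and q* = 96.
With the tax collected from sellers, supply shifts: qs = 4(p − 3.5) − 148.
Solving gives q = 90 with buyers paying $63 and sellers receiving $59.5 (the $3.5 wedge).
Burden on buyers: $2; on sellers: $1.5. (They sum to $3.5.)
The less price-elastic side of the market bears the larger share of a per-unit tax.

Buyers bear $2 per dose; sellers bear $1.5 per dose.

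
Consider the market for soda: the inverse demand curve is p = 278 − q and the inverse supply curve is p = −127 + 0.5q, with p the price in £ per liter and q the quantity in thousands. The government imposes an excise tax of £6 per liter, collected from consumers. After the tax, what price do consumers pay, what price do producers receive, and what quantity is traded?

Consumers pay £12; producers receive £6; quantity = 266.

Rewrite in direct form: qd = 278 − p and qs = 2p + 254.
Before the tax: set 278 − p = 2p + 254 → p* = £8, q* = 270.
With the tax collected from consumers, demand (in seller-price terms) shifts: qd = 278 − (p + 6).
Solving gives q = 266 with consumers paying £12 and producers receiving £6 (the £6 wedge).
The less price-elastic side of the market bears the larger share of a per-unit tax.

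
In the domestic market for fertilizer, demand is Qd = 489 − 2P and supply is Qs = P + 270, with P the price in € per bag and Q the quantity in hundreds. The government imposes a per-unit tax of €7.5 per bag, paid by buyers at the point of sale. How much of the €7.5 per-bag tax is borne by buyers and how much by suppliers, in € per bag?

Without the tax, 489 − 2P = P + 270 gives 3P = 219, so P* = €73 and Q* = 343.
With the tax collected from buyers, demand (in seller-price terms) shifts: Qd = 489 − 2(P + 7.5).
Solving gives Q = 338 with buyers paying €75.5 and suppliers receiving €68 (the €7.5 wedge).
Burden on buyers: €2.5; on suppliers: €5. (They sum to €7.5.)

Buyers bear €2.5 per bag; suppliers bear €5 per bag.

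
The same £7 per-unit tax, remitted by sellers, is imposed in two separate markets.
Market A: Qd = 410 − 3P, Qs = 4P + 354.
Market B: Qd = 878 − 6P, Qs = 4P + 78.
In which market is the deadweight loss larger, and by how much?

Market B, by £16.8.

Market A: pre-tax P* = £8, Q* = 386; post-tax Q = 374; deadweight loss = £42.
Market B: pre-tax P* = £80, Q* = 398; post-tax Q = 381.2; deadweight loss = £58.8.
Difference: £42 vs £58.8 → market B is larger by £16.8.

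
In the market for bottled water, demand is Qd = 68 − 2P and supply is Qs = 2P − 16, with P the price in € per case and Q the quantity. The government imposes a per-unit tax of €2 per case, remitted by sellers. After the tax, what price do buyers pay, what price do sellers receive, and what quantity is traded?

Without the tax, 68 − 2P = 2P − 16 gives 4P = 84, so P* = €21 and Q* = 26.
With the tax collected from sellers, supply shifts: Qs = 2(P − 2) − 16.
New equilibrium: buyers pay €22, sellers receive €20, Q = 24. (Wedge: Pb − Ps = 2.)
The less price-elastic side of the market bears the larger share of a per-unit tax.

Buyers pay €22; sellers receive €20; quantity = 24.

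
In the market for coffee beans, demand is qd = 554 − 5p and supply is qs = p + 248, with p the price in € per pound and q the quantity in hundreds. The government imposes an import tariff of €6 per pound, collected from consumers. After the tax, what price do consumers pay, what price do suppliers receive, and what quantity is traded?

Consumers pay €52; suppliers receive €46; quantity = 294.

Without the tax, 554 − 5p = p + 248 gives 6p = 306, so p* = €51 and q* = 299.
With the tax collected from consumers, demand (in seller-price terms) shifts: qd = 554 − 5(p + 6).
Solving gives q = 294 with consumers paying €52 and suppliers receiving €46 (the €6 wedge).
The less price-elastic side of the market bears the larger share of a per-unit tax.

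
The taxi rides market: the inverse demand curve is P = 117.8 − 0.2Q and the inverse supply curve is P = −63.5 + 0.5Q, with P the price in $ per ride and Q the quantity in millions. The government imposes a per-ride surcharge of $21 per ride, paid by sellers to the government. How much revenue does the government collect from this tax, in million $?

Rewrite in direct form: Qd = 589 − 5P and Qs = 2P + 127.
Without the tax, 589 − 5P = 2P + 127 gives 7P = 462, so P* = $66 and Q* = 259.
With the tax collected from sellers, supply shifts: Qs = 2(P − 21) + 127.
New equilibrium: buyers pay $72, sellers receive $51, Q = 229. (Wedge: Pb − Ps = 21.)
Revenue = t · Q = 21 · 229 = $4809.

Tax revenue = $4809 million.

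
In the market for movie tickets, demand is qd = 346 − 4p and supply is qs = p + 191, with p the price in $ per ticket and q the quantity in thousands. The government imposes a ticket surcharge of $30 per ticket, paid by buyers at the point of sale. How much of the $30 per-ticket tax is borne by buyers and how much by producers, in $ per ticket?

Buyers bear $6 per ticket; producers bear $24 per ticket.

Without the tax, 346 − 4p = p + 191 gives 5p = 155, so p* = $31 and q* = 222.
With the tax collected from buyers, demand (in seller-price terms) shifts: qd = 346 − 4(p + 30).
New equilibrium: buyers pay $37, producers receive $7, q = 198. (Wedge: pb − ps = 30.)
Burden on buyers: $6; on producers: $24. (They sum to $30.)
The less price-elastic side of the market bears the larger share of a per-unit tax.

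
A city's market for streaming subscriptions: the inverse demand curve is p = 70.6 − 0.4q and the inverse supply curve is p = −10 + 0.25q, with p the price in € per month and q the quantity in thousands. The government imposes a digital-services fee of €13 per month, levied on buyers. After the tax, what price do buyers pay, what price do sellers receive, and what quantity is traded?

Buyers pay €29; sellers receive €16; quantity = 104.

Inverting to q(p) form: qd = 176.5 − 2.5p; qs = 4p + 40.
Before the tax: set 176.5 − 2.5p = 4p + 40 → p* = €21, q* = 124.
With the tax collected from buyers, demand (in seller-price terms) shifts: qd = 176.5 − 2.5(p + 13).
Solving gives q = 104 with buyers paying €29 and sellers receiving €16 (the €13 wedge).
The less price-elastic side of the market bears the larger share of a per-unit tax.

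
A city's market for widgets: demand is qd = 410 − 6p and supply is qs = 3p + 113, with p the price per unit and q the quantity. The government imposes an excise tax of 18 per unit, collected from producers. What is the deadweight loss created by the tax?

Before the tax: set 410 − 6p = 3p + 113 → p* = 33, q* = 212.
With the tax collected from producers, supply shifts: qs = 3(p − 18) + 113.
New equilibrium: buyers pay 39, producers receive 21, q = 176. (Wedge: pb − ps = 18.)
Quantity falls by |ΔQ| = |212 − 176| = 36.
DWL = ½ · t · |ΔQ| = ½ · 18 · 36 = 324.

Deadweight loss = 324.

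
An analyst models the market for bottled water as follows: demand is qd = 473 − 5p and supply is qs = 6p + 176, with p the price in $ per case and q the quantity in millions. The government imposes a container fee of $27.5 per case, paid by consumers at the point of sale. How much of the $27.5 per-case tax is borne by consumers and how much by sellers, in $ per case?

Without the tax, 473 − 5p = 6p + 176 gives 11p = 297, so p* = $27 and q* = 338.
With the tax collected from consumers, demand (in seller-price terms) shifts: qd = 473 − 5(p + 27.5).
Solving gives q = 263 with consumers paying $42 and sellers receiving $14.5 (the $27.5 wedge).
Burden on consumers: $15; on sellers: $12.5. (They sum to $27.5.)
The less price-elastic side of the market bears the larger share of a per-unit tax.

Consumers bear $15 per case; sellers bear $12.5 per case.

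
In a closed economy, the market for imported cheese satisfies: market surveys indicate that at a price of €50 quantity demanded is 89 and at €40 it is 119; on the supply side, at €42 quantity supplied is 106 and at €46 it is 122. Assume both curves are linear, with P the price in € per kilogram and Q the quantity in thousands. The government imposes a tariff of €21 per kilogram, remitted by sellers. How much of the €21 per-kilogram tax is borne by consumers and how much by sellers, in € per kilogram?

Demand slope: (119 − 89)/(40 − 50) = -3, so Qd = 239 − 3P.
Supply slope: (122 − 106)/(46 − 42) = 4, so Qs = 4P − 62.
Without the tax, 239 − 3P = 4P − 62 gives 7P = 301, so P* = €43 and Q* = 110.
With the tax collected from sellers, supply shifts: Qs = 4(P − 21) − 62.
Solving gives Q = 74 with consumers paying €55 and sellers receiving €34 (the €21 wedge).
Burden on consumers: €12; on sellers: €9. (They sum to €21.)

Consumers bear €12 per kilogram; sellers bear €9 per kilogram.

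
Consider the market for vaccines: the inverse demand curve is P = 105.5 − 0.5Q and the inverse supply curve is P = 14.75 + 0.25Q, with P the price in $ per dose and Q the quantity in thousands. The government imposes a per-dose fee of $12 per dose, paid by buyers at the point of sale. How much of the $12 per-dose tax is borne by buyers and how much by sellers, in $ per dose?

Inverting to Q(P) form: Qd = 211 − 2P; Qs = 4P − 59.
Without the tax, 211 − 2P = 4P − 59 gives 6P = 270, so P* = $45 and Q* = 121.
With the tax collected from buyers, demand (in seller-price terms) shifts: Qd = 211 − 2(P + 12).
New equilibrium: buyers pay $53, sellers receive $41, Q = 105. (Wedge: Pb − Ps = 12.)
Burden on buyers: $8; on sellers: $4. (They sum to $12.)

Buyers bear $8 per dose; sellers bear $4 per dose.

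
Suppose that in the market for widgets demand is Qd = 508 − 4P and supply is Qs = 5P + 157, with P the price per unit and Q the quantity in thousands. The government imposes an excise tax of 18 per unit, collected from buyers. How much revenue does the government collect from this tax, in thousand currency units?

Without the tax, 508 − 4P = 5P + 157 gives 9P = 351, so P* = 39 and Q* = 352.
With the tax collected from buyers, demand (in seller-price terms) shifts: Qd = 508 − 4(P + 18).
New equilibrium: buyers pay 49, suppliers receive 31, Q = 312. (Wedge: Pb − Ps = 18.)
Revenue = t · Q = 18 · 312 = 5616.

Tax revenue = 5616 thousand.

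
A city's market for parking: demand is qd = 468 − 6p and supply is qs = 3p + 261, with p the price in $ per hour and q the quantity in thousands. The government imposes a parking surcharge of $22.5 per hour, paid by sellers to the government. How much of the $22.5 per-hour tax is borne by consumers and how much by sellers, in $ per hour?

Consumers bear $7.5 per hour; sellers bear $15 per hour.

Without the tax, 468 − 6p = 3p + 261 gives 9p = 207, so p* = $23 and q* = 330.
With the tax collected from sellers, supply shifts: qs = 3(p − 22.5) + 261.
New equilibrium: consumers pay $30.5, sellers receive $8, q = 285. (Wedge: pb − ps = 22.5.)
Burden on consumers: $7.5; on sellers: $15. (They sum to $22.5.)
The less price-elastic side of the market bears the larger share of a per-unit tax.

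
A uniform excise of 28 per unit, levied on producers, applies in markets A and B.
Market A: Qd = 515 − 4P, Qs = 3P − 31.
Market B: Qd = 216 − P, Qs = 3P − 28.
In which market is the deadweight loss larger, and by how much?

Market A: pre-tax P* = 78, Q* = 203; post-tax Q = 155; deadweight loss = 672.
Market B: pre-tax P* = 61, Q* = 155; post-tax Q = 134; deadweight loss = 294.
Difference: 672 vs 294 → market A is larger by 378.

Market A, by 378.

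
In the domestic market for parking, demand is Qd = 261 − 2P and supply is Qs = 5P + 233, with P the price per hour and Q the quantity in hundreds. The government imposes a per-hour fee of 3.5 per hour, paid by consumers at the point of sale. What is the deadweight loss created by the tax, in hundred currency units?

Deadweight loss = 8.75 hundred.

Without the tax, 261 − 2P = 5P + 233 gives 7P = 28, so P* = 4 and Q* = 253.
With the tax collected from consumers, demand (in seller-price terms) shifts: Qd = 261 − 2(P + 3.5).
New equilibrium: consumers pay 6.5, suppliers receive 3, Q = 248. (Wedge: Pb − Ps = 3.5.)
Quantity falls by |ΔQ| = |253 − 248| = 5.
DWL = ½ · t · |ΔQ| = ½ · 3.5 · 5 = 8.75.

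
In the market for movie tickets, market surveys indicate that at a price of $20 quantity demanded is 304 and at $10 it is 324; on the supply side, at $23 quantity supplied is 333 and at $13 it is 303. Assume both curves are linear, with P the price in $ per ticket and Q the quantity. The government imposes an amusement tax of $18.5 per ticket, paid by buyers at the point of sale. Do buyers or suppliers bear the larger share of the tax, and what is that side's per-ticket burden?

Buyers bear the larger share: $11.1 per ticket.

Demand slope: (324 − 304)/(10 − 20) = -2, so Qd = 344 − 2P.
Supply slope: (303 − 333)/(13 − 23) = 3, so Qs = 3P + 264.
Without the tax, 344 − 2P = 3P + 264 gives 5P = 80, so P* = $16 and Q* = 312.
With the tax collected from buyers, demand (in seller-price terms) shifts: Qd = 344 − 2(P + 18.5).
New equilibrium: buyers pay $27.1, suppliers receive $8.6, Q = 289.8. (Wedge: Pb − Ps = 18.5.)
Per-ticket burden: buyers $11.1, suppliers $7.4.
Buyers take the larger share because demand is less price-elastic here (demand slope 2 vs supply slope 3).
The less price-elastic side of the market bears the larger share of a per-unit tax.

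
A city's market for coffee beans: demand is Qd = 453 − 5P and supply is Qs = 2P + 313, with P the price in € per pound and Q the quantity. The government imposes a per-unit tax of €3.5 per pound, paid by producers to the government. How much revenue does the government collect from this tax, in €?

Tax revenue = €1218.

Before the tax: set 453 − 5P = 2P + 313 → P* = €20, Q* = 353.
With the tax collected from producers, supply shifts: Qs = 2(P − 3.5) + 313.
Solving gives Q = 348 with consumers paying €21 and producers receiving €17.5 (the €3.5 wedge).
Revenue = t · Q = 3.5 · 348 = €1218.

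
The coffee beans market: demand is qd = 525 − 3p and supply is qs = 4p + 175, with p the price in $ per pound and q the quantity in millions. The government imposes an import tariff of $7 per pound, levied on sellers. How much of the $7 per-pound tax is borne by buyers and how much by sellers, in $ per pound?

Without the tax, 525 − 3p = 4p + 175 gives 7p = 350, so p* = $50 and q* = 375.
With the tax collected from sellers, supply shifts: qs = 4(p − 7) + 175.
Solving gives q = 363 with buyers paying $54 and sellers receiving $47 (the $7 wedge).
Burden on buyers: $4; on sellers: $3. (They sum to $7.)

Buyers bear $4 per pound; sellers bear $3 per pound.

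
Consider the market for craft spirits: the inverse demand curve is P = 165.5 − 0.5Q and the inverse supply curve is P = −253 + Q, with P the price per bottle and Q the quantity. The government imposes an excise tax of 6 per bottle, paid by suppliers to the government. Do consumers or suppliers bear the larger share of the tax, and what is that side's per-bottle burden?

Suppliers bear the larger share: 4 per bottle.

Rewrite in direct form: Qd = 331 − 2P and Qs = P + 253.
Without the tax, 331 − 2P = P + 253 gives 3P = 78, so P* = 26 and Q* = 279.
With the tax collected from suppliers, supply shifts: Qs = (P − 6) + 253.
Solving gives Q = 275 with consumers paying 28 and suppliers receiving 22 (the 6 wedge).
Per-bottle burden: consumers 2, suppliers 4.
Suppliers take the larger share because supply is less price-elastic here (demand slope 2 vs supply slope 1).
The less price-elastic side of the market bears the larger share of a per-unit tax.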